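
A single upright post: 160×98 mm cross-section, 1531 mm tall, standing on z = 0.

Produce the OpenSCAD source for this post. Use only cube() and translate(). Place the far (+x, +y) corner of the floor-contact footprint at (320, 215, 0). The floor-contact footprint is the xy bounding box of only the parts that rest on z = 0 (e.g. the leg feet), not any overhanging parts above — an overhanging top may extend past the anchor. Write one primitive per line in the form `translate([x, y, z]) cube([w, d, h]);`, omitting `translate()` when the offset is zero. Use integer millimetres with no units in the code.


translate([160, 117, 0]) cube([160, 98, 1531]);


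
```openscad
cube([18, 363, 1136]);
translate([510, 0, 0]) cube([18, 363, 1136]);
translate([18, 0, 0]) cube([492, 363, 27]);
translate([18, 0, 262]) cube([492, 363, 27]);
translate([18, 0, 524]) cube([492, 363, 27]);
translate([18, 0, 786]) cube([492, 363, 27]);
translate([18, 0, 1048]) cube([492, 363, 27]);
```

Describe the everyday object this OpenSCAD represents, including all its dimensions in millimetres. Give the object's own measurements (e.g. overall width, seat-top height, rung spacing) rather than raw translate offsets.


An open bookshelf. Two side panels, each 18 mm thick, 363 mm deep and 1136 mm tall, stand 528 mm apart (outside-to-outside). Between them sit 5 shelves, each 27 mm thick and 363 mm deep, spanning the full gap between the sides. The bottom shelf rests on the floor (its underside at z = 0) and the clear gap between one shelf's top and the next shelf's underside is 235 mm.


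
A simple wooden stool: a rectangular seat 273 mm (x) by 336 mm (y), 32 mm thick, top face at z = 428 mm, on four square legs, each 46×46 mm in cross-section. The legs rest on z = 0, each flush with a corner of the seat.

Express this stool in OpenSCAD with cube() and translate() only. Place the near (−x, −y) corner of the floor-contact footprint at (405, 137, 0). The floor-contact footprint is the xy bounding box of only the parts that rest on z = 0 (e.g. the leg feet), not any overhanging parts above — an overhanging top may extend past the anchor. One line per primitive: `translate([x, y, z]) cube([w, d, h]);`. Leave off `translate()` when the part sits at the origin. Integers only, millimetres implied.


translate([405, 137, 396]) cube([273, 336, 32]);
translate([405, 137, 0]) cube([46, 46, 396]);
translate([632, 137, 0]) cube([46, 46, 396]);
translate([405, 427, 0]) cube([46, 46, 396]);
translate([632, 427, 0]) cube([46, 46, 396]);


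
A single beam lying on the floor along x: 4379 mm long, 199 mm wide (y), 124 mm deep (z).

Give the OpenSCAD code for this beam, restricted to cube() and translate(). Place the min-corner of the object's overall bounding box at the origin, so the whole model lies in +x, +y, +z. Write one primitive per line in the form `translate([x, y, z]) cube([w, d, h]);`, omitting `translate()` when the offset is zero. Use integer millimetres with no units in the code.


cube([4379, 199, 124]);


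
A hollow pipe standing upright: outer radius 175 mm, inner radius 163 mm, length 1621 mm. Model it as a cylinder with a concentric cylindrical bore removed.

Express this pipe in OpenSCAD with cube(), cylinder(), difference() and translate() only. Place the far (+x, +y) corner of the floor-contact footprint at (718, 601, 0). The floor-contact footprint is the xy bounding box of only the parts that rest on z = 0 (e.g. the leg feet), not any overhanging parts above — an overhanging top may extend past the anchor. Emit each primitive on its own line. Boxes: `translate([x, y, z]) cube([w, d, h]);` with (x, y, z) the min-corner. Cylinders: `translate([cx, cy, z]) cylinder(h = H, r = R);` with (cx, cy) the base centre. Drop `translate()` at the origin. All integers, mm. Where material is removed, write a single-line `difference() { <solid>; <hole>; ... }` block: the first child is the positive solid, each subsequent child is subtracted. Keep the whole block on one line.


difference() { translate([543, 426, 0]) cylinder(h = 1621, r = 175); translate([543, 426, 0]) cylinder(h = 1621, r = 163); }


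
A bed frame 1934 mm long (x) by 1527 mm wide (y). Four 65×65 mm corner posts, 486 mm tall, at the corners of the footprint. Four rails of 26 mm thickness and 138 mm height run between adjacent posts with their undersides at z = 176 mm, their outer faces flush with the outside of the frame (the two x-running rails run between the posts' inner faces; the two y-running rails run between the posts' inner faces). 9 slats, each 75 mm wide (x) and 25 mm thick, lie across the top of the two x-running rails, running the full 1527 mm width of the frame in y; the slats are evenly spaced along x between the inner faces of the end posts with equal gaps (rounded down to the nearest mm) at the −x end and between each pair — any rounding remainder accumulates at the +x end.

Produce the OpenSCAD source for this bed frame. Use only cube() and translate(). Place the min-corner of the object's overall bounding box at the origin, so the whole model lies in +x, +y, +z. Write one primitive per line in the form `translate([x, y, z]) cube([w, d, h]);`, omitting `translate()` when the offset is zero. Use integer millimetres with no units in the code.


cube([65, 65, 486]);
translate([0, 1462, 0]) cube([65, 65, 486]);
translate([1869, 0, 0]) cube([65, 65, 486]);
translate([1869, 1462, 0]) cube([65, 65, 486]);
translate([65, 0, 176]) cube([1804, 26, 138]);
translate([65, 1501, 176]) cube([1804, 26, 138]);
translate([0, 65, 176]) cube([26, 1397, 138]);
translate([1908, 65, 176]) cube([26, 1397, 138]);
translate([177, 0, 314]) cube([75, 1527, 25]);
translate([364, 0, 314]) cube([75, 1527, 25]);
translate([551, 0, 314]) cube([75, 1527, 25]);
translate([738, 0, 314]) cube([75, 1527, 25]);
translate([925, 0, 314]) cube([75, 1527, 25]);
translate([1112, 0, 314]) cube([75, 1527, 25]);
translate([1299, 0, 314]) cube([75, 1527, 25]);
translate([1486, 0, 314]) cube([75, 1527, 25]);
translate([1673, 0, 314]) cube([75, 1527, 25]);


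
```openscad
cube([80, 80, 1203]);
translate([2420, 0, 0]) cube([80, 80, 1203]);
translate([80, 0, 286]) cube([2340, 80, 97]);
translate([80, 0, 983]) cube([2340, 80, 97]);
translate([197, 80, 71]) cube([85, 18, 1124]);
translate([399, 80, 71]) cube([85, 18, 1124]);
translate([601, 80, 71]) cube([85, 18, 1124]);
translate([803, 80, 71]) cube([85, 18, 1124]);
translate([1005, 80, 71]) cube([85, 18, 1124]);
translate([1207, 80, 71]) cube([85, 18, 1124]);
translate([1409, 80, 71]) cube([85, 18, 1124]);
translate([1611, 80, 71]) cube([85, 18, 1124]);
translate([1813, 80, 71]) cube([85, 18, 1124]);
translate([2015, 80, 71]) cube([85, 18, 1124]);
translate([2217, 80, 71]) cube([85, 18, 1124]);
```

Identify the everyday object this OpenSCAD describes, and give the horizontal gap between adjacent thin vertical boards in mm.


A fence section. The picket gap is 117 mm.

Two posts, two rails, 11 pickets — a fence section. Span 2340 mm holds 11 pickets of 85 mm with 12 equal gaps: ⌊(2340 − 11·85) / 12⌋ = 117 mm.


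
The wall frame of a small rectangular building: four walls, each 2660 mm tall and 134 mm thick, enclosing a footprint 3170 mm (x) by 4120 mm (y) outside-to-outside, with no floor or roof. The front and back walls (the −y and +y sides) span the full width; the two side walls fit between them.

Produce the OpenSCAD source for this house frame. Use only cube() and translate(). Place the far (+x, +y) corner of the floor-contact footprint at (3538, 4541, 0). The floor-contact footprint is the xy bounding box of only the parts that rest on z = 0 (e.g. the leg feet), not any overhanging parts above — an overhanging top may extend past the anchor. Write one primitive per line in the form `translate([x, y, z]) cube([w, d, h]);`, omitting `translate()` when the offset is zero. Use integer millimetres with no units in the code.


translate([368, 421, 0]) cube([3170, 134, 2660]);
translate([368, 4407, 0]) cube([3170, 134, 2660]);
translate([368, 555, 0]) cube([134, 3852, 2660]);
translate([3404, 555, 0]) cube([134, 3852, 2660]);


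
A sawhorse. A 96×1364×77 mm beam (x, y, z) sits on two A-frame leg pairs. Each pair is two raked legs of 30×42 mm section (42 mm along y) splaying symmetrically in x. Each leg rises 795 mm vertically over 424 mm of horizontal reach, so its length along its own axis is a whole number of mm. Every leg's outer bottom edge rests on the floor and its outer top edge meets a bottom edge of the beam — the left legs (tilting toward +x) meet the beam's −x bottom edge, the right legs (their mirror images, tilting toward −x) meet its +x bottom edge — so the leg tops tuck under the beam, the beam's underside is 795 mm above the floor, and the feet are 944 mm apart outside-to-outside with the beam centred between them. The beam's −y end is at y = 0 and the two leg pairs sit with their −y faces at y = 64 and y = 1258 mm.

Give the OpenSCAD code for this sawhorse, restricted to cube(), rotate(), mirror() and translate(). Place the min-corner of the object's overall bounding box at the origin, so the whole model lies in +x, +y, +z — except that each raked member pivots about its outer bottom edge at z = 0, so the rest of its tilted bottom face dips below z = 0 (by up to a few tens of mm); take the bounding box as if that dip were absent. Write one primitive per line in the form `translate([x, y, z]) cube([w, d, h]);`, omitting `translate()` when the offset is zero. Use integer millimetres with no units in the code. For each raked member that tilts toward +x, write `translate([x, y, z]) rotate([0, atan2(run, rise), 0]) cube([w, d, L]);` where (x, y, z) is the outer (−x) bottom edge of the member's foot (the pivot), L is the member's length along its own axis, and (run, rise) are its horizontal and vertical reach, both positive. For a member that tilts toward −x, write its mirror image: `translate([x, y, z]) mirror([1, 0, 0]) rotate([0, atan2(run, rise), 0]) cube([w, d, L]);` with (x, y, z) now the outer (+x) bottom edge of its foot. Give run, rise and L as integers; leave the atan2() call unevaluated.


// leg length = √(424² + 795²) = 901
// right-leg outer foot x = 2·424 + 96 = 944
// beam min-corner = (424, 0, 795)
translate([424, 0, 795]) cube([96, 1364, 77]);
translate([0, 64, 0]) rotate([0, atan2(424, 795), 0]) cube([30, 42, 901]);
translate([944, 64, 0]) mirror([1, 0, 0]) rotate([0, atan2(424, 795), 0]) cube([30, 42, 901]);
translate([0, 1258, 0]) rotate([0, atan2(424, 795), 0]) cube([30, 42, 901]);
translate([944, 1258, 0]) mirror([1, 0, 0]) rotate([0, atan2(424, 795), 0]) cube([30, 42, 901]);


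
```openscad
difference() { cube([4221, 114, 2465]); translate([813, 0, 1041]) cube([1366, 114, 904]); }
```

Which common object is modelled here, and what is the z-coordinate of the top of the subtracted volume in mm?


A wall with a window opening. The window head height is 1945 mm.

A wall with a rectangular opening subtracted — a window. Sill at z = 1041, opening 904 mm tall, so the head is at 1041 + 904 = 1945 mm.


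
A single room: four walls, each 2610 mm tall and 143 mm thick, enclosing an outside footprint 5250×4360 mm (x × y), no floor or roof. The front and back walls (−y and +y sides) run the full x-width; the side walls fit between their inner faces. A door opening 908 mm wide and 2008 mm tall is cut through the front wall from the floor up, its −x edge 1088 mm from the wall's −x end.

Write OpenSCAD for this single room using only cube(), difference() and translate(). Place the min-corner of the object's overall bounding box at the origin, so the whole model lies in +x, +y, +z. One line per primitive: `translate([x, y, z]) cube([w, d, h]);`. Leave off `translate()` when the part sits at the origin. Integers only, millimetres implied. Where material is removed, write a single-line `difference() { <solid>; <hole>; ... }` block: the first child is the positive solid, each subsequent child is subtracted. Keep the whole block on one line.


difference() { cube([5250, 143, 2610]); translate([1088, 0, 0]) cube([908, 143, 2008]); }
translate([0, 4217, 0]) cube([5250, 143, 2610]);
translate([0, 143, 0]) cube([143, 4074, 2610]);
translate([5107, 143, 0]) cube([143, 4074, 2610]);


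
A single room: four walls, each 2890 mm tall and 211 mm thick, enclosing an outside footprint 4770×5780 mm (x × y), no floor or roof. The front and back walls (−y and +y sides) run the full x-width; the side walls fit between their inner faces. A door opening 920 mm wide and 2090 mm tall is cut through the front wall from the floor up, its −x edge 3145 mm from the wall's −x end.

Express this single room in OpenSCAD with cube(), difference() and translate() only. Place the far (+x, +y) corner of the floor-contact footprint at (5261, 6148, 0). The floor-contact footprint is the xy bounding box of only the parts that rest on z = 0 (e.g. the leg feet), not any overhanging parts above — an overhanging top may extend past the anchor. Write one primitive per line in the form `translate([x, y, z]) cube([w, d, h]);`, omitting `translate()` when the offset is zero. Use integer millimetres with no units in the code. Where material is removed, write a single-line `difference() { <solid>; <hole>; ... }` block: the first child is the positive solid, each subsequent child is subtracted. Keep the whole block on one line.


difference() { translate([491, 368, 0]) cube([4770, 211, 2890]); translate([3636, 368, 0]) cube([920, 211, 2090]); }
translate([491, 5937, 0]) cube([4770, 211, 2890]);
translate([491, 579, 0]) cube([211, 5358, 2890]);
translate([5050, 579, 0]) cube([211, 5358, 2890]);


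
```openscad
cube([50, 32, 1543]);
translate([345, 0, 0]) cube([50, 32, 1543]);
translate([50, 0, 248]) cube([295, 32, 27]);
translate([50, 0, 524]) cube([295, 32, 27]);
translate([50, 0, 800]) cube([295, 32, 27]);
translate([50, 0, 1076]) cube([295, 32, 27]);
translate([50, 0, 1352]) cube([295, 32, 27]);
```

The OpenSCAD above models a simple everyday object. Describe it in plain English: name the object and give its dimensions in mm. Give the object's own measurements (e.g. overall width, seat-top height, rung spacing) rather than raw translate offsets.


A straight ladder. Two 50×32 mm vertical rails, 1543 mm tall, stand 395 mm apart (outside-to-outside) with their front faces coplanar on the −y side. 5 rungs, each 32 mm deep and 27 mm tall, span between the inner faces of the rails, front faces flush with the rails. The lowest rung's underside is at z = 248 mm and rungs are spaced 276 mm apart (underside to underside).


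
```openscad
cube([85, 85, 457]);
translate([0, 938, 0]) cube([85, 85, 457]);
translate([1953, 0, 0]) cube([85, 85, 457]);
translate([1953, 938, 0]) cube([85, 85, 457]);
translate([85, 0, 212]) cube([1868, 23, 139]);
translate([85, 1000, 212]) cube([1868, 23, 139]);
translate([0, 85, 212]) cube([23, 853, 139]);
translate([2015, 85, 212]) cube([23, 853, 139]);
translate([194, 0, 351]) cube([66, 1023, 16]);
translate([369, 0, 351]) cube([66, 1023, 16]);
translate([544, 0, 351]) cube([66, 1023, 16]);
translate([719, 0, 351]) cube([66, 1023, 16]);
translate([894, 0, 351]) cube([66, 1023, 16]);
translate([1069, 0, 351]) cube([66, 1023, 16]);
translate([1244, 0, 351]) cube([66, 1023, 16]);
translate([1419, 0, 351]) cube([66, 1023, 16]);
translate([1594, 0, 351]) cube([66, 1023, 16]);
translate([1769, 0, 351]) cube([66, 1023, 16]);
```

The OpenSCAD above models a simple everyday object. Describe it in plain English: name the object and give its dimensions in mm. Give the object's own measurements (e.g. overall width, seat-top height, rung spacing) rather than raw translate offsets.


A bed frame 2038 mm long (x) by 1023 mm wide (y). Four 85×85 mm corner posts, 457 mm tall, at the corners of the footprint. Four rails of 23 mm thickness and 139 mm height run between adjacent posts with their undersides at z = 212 mm, their outer faces flush with the outside of the frame (the two x-running rails run between the posts' inner faces; the two y-running rails run between the posts' inner faces). 10 slats, each 66 mm wide (x) and 16 mm thick, lie across the top of the two x-running rails, running the full 1023 mm width of the frame in y; along x they sit between the end posts with a 109 mm gap after the −x posts and between neighbouring slats, leaving 118 mm before the +x posts.


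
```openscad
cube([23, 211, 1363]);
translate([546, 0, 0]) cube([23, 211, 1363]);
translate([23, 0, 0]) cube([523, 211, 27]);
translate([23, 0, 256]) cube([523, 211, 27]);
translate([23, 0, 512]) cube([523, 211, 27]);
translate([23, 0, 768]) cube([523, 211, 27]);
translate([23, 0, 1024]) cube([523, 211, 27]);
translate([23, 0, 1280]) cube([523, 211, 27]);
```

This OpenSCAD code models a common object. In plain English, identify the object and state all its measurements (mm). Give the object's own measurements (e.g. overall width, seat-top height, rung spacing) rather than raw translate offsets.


An open bookshelf. Two side panels, each 23 mm thick, 211 mm deep and 1363 mm tall, stand 569 mm apart (outside-to-outside). Between them sit 6 shelves, each 27 mm thick and 211 mm deep, spanning the full gap between the sides. The bottom shelf rests on the floor (its underside at z = 0) and the clear gap between one shelf's top and the next shelf's underside is 229 mm.


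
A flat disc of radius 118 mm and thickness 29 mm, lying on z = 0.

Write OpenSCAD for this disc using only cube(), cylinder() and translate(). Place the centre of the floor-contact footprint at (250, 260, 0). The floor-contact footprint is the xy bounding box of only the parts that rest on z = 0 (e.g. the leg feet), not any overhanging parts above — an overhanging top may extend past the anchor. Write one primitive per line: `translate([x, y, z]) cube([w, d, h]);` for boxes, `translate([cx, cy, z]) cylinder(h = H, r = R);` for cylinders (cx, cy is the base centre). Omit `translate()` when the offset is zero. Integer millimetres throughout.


translate([250, 260, 0]) cylinder(h = 29, r = 118);


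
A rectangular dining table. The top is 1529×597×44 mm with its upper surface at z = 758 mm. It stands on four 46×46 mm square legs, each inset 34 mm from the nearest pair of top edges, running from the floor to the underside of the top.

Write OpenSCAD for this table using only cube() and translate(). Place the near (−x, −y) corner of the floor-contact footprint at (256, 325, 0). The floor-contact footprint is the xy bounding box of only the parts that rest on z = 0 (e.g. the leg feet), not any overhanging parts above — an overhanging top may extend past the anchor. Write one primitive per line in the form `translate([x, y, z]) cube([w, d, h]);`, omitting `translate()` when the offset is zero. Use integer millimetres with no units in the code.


translate([222, 291, 714]) cube([1529, 597, 44]);
translate([256, 325, 0]) cube([46, 46, 714]);
translate([1671, 325, 0]) cube([46, 46, 714]);
translate([256, 808, 0]) cube([46, 46, 714]);
translate([1671, 808, 0]) cube([46, 46, 714]);


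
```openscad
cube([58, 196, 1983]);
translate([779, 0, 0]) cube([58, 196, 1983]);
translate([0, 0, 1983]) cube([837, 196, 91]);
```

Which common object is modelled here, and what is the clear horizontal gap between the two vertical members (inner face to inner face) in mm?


A door frame. The clear opening width is 721 mm.

Two 1983 mm tall posts with a header on top — a door frame. The left jamb is 58 mm wide at x = 0; the right jamb starts at x = 779. The clear opening is 779 − 58 = 721 mm.


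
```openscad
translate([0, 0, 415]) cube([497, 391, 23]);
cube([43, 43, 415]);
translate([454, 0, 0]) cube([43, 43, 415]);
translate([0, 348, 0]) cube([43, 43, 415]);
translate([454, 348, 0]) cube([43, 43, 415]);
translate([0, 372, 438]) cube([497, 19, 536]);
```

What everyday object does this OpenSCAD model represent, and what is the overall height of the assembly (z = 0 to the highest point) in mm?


A chair. The overall height is 974 mm.

A slab on four corner posts with a tall panel at the back — a chair. The seat slab sits at z = 415 with thickness 23, and the 536 mm backrest starts at the seat top, so the overall height is 415 + 23 + 536 = 974 mm.


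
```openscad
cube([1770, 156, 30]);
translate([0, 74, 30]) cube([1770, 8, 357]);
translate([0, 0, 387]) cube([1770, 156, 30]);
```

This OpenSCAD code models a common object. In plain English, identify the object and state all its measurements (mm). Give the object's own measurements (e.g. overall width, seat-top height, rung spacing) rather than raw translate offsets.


An I-beam lying along x, 1770 mm long. Overall section height 417 mm. Two flanges 156 mm wide (y) and 30 mm thick, one on the floor and one at the top; a web 8 mm thick runs between them, centred on the flange width.


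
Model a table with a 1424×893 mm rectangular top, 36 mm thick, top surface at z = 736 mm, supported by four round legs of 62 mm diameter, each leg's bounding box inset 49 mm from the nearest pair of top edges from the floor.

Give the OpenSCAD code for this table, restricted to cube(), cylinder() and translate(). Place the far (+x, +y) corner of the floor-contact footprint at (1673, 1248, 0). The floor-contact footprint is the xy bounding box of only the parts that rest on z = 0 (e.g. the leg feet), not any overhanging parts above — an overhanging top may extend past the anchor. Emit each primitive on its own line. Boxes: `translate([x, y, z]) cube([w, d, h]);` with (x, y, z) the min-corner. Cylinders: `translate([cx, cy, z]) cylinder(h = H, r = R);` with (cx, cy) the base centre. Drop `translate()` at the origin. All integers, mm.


translate([298, 404, 700]) cube([1424, 893, 36]);
translate([378, 484, 0]) cylinder(h = 700, r = 31);
translate([1642, 484, 0]) cylinder(h = 700, r = 31);
translate([378, 1217, 0]) cylinder(h = 700, r = 31);
translate([1642, 1217, 0]) cylinder(h = 700, r = 31);


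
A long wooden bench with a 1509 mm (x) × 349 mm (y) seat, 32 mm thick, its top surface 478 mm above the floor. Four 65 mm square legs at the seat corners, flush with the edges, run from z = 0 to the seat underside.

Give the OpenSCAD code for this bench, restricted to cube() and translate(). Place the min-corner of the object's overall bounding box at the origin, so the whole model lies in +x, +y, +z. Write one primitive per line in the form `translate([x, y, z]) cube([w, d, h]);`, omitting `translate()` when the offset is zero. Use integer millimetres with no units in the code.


// leg_h = 478 − 32 = 446
translate([0, 0, 446]) cube([1509, 349, 32]);
cube([65, 65, 446]);
translate([0, 284, 0]) cube([65, 65, 446]);
translate([1444, 0, 0]) cube([65, 65, 446]);
translate([1444, 284, 0]) cube([65, 65, 446]);


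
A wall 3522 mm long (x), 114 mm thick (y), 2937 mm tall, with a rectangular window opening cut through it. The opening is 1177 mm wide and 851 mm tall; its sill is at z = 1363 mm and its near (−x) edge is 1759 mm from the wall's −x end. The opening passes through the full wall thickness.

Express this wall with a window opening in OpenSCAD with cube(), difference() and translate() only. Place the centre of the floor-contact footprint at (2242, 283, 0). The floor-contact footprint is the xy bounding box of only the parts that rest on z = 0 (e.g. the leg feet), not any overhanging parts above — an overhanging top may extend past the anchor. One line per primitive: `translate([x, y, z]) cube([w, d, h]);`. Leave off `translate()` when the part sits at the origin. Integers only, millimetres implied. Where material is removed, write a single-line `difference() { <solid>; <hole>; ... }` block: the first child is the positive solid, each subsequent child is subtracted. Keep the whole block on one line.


difference() { translate([481, 226, 0]) cube([3522, 114, 2937]); translate([2240, 226, 1363]) cube([1177, 114, 851]); }


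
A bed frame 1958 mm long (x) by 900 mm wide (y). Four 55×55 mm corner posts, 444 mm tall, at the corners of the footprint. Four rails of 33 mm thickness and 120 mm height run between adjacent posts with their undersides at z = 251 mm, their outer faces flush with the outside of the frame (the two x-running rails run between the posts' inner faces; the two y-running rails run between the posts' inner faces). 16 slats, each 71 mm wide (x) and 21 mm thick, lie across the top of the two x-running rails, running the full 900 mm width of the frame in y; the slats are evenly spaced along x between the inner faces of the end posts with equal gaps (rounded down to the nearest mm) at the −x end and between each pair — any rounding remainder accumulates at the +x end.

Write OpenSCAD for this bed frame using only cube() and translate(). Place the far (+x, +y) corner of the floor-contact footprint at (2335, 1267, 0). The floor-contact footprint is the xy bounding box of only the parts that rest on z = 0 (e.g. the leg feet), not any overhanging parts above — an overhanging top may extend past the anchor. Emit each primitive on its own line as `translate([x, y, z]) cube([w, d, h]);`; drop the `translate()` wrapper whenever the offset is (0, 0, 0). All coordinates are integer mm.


// slat z = rail_z + rail_h = 251 + 120 = 371
// slat gap = ⌊(1848 − 16·71) / 17⌋ = 41
translate([377, 367, 0]) cube([55, 55, 444]);
translate([377, 1212, 0]) cube([55, 55, 444]);
translate([2280, 367, 0]) cube([55, 55, 444]);
translate([2280, 1212, 0]) cube([55, 55, 444]);
translate([432, 367, 251]) cube([1848, 33, 120]);
translate([432, 1234, 251]) cube([1848, 33, 120]);
translate([377, 422, 251]) cube([33, 790, 120]);
translate([2302, 422, 251]) cube([33, 790, 120]);
translate([473, 367, 371]) cube([71, 900, 21]);
translate([585, 367, 371]) cube([71, 900, 21]);
translate([697, 367, 371]) cube([71, 900, 21]);
translate([809, 367, 371]) cube([71, 900, 21]);
translate([921, 367, 371]) cube([71, 900, 21]);
translate([1033, 367, 371]) cube([71, 900, 21]);
translate([1145, 367, 371]) cube([71, 900, 21]);
translate([1257, 367, 371]) cube([71, 900, 21]);
translate([1369, 367, 371]) cube([71, 900, 21]);
translate([1481, 367, 371]) cube([71, 900, 21]);
translate([1593, 367, 371]) cube([71, 900, 21]);
translate([1705, 367, 371]) cube([71, 900, 21]);
translate([1817, 367, 371]) cube([71, 900, 21]);
translate([1929, 367, 371]) cube([71, 900, 21]);
translate([2041, 367, 371]) cube([71, 900, 21]);
translate([2153, 367, 371]) cube([71, 900, 21]);


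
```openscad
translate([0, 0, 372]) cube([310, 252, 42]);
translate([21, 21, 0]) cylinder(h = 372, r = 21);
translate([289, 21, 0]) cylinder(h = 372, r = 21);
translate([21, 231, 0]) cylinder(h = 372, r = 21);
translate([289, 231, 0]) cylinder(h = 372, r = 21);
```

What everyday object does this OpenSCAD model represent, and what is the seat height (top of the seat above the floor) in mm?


A stool. The seat height is 414 mm.

A 310×252×42 slab at z = 372 on four corner cylinders — a stool. The seat top is 372 + 42 = 414 mm.


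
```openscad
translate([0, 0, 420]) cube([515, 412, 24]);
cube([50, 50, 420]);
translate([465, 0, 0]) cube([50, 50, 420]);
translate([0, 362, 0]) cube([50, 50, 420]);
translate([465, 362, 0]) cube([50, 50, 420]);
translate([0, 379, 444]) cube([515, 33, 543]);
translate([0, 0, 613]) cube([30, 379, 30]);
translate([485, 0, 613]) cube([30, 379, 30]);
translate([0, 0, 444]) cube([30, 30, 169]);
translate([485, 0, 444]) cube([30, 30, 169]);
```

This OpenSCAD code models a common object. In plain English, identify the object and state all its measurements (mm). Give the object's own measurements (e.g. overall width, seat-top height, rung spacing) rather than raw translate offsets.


A chair. The seat is a 515×412×24 mm slab with its top at z = 444 mm, on four 50×50 mm corner legs (flush with the seat edges, standing on z = 0). A flat backrest 33 mm thick, 543 mm tall, spans the full seat width and rises from the seat top along its +y edge, rear face flush with the rear of the seat. Two armrests of 30×30 mm section run along each side from the seat's front edge to the front of the backrest, top faces 199 mm above the seat top and outer faces flush with the seat's x-edges; a 30×30 mm post under the front of each armrest stands on the seat at the front corner.


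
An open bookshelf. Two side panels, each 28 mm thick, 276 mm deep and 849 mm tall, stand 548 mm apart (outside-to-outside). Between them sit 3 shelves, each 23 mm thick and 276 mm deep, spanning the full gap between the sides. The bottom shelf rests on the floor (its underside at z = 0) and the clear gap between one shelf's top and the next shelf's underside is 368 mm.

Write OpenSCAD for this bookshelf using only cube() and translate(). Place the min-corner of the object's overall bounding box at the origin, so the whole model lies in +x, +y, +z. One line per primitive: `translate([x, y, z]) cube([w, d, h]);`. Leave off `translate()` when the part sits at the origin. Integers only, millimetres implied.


cube([28, 276, 849]);
translate([520, 0, 0]) cube([28, 276, 849]);
translate([28, 0, 0]) cube([492, 276, 23]);
translate([28, 0, 391]) cube([492, 276, 23]);
translate([28, 0, 782]) cube([492, 276, 23]);


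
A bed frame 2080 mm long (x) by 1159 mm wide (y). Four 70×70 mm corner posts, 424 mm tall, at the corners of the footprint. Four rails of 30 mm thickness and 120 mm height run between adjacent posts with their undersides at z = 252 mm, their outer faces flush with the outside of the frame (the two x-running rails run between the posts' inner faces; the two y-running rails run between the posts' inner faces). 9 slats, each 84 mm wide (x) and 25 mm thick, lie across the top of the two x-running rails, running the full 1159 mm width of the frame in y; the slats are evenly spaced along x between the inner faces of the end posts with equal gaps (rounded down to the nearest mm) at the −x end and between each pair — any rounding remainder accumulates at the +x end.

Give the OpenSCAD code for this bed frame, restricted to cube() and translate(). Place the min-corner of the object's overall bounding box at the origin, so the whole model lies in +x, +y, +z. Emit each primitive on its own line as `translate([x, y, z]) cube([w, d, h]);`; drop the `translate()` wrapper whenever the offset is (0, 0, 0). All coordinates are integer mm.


// slat z = rail_z + rail_h = 252 + 120 = 372
// slat gap = ⌊(1940 − 9·84) / 10⌋ = 118
cube([70, 70, 424]);
translate([0, 1089, 0]) cube([70, 70, 424]);
translate([2010, 0, 0]) cube([70, 70, 424]);
translate([2010, 1089, 0]) cube([70, 70, 424]);
translate([70, 0, 252]) cube([1940, 30, 120]);
translate([70, 1129, 252]) cube([1940, 30, 120]);
translate([0, 70, 252]) cube([30, 1019, 120]);
translate([2050, 70, 252]) cube([30, 1019, 120]);
translate([188, 0, 372]) cube([84, 1159, 25]);
translate([390, 0, 372]) cube([84, 1159, 25]);
translate([592, 0, 372]) cube([84, 1159, 25]);
translate([794, 0, 372]) cube([84, 1159, 25]);
translate([996, 0, 372]) cube([84, 1159, 25]);
translate([1198, 0, 372]) cube([84, 1159, 25]);
translate([1400, 0, 372]) cube([84, 1159, 25]);
translate([1602, 0, 372]) cube([84, 1159, 25]);
translate([1804, 0, 372]) cube([84, 1159, 25]);


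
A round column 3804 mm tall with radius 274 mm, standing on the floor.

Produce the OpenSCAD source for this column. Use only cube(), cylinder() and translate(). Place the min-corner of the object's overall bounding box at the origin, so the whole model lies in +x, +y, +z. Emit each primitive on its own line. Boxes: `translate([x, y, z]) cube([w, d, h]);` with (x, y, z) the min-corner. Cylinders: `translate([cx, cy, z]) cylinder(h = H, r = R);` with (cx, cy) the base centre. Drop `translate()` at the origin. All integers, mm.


translate([274, 274, 0]) cylinder(h = 3804, r = 274);


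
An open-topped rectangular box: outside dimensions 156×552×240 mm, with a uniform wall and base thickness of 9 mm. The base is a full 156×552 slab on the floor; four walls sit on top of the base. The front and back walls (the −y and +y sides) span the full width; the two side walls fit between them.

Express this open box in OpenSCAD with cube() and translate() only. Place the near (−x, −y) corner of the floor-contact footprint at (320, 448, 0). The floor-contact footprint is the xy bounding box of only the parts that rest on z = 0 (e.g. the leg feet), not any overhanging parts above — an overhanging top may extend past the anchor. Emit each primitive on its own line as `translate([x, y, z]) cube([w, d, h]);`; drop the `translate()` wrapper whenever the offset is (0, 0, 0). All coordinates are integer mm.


translate([320, 448, 0]) cube([156, 552, 9]);
translate([320, 448, 9]) cube([156, 9, 231]);
translate([320, 991, 9]) cube([156, 9, 231]);
translate([320, 457, 9]) cube([9, 534, 231]);
translate([467, 457, 9]) cube([9, 534, 231]);


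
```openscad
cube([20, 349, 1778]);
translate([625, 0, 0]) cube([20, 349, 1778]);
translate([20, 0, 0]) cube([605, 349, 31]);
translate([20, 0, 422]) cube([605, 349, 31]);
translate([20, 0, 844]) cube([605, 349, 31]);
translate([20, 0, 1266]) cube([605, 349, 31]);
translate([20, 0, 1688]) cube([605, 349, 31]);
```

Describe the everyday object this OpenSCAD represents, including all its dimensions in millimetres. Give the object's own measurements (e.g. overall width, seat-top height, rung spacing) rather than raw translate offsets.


An open bookshelf. Two side panels, each 20 mm thick, 349 mm deep and 1778 mm tall, stand 645 mm apart (outside-to-outside). Between them sit 5 shelves, each 31 mm thick and 349 mm deep, spanning the full gap between the sides. The bottom shelf rests on the floor (its underside at z = 0) and the clear gap between one shelf's top and the next shelf's underside is 391 mm.


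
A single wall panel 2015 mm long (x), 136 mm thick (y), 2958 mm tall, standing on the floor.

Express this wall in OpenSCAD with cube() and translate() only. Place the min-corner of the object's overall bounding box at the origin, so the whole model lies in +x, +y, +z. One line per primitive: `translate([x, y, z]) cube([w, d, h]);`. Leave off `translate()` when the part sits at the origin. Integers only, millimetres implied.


cube([2015, 136, 2958]);


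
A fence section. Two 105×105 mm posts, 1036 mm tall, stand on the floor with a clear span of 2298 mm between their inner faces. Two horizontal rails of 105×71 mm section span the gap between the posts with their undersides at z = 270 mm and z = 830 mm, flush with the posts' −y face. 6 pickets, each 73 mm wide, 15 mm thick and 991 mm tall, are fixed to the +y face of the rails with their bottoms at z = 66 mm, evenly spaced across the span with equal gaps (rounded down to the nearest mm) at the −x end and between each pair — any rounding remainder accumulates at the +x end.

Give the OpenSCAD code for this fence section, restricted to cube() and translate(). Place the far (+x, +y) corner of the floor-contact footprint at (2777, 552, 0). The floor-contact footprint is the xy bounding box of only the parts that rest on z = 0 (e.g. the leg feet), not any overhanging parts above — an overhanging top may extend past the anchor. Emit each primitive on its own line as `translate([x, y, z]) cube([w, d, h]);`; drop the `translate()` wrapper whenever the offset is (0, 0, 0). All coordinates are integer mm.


translate([269, 447, 0]) cube([105, 105, 1036]);
translate([2672, 447, 0]) cube([105, 105, 1036]);
translate([374, 447, 270]) cube([2298, 105, 71]);
translate([374, 447, 830]) cube([2298, 105, 71]);
translate([639, 552, 66]) cube([73, 15, 991]);
translate([977, 552, 66]) cube([73, 15, 991]);
translate([1315, 552, 66]) cube([73, 15, 991]);
translate([1653, 552, 66]) cube([73, 15, 991]);
translate([1991, 552, 66]) cube([73, 15, 991]);
translate([2329, 552, 66]) cube([73, 15, 991]);


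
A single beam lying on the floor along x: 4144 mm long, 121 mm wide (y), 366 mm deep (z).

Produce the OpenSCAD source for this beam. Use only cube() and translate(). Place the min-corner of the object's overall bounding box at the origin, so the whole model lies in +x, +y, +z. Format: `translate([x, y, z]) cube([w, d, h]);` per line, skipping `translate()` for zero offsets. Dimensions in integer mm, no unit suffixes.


cube([4144, 121, 366]);


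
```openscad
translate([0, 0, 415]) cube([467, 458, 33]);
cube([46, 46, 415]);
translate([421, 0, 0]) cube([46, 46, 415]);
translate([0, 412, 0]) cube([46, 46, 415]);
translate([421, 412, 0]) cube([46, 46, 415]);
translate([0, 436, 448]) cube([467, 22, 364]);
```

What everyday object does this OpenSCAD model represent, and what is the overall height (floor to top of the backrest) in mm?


A chair. The overall height is 812 mm.

A slab on four corner posts with a tall panel at the back — a chair. The seat slab sits at z = 415 with thickness 33, and the 364 mm backrest starts at the seat top, so the overall height is 415 + 33 + 364 = 812 mm.


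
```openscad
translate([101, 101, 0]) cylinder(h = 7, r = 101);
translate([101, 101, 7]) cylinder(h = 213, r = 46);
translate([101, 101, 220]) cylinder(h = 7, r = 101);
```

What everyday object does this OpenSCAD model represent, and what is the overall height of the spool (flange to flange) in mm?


A spool. The overall height is 227 mm.

Three coaxial cylinders, large–small–large — a spool. Two 7 mm flanges and a 213 mm core give 7 + 213 + 7 = 227 mm.


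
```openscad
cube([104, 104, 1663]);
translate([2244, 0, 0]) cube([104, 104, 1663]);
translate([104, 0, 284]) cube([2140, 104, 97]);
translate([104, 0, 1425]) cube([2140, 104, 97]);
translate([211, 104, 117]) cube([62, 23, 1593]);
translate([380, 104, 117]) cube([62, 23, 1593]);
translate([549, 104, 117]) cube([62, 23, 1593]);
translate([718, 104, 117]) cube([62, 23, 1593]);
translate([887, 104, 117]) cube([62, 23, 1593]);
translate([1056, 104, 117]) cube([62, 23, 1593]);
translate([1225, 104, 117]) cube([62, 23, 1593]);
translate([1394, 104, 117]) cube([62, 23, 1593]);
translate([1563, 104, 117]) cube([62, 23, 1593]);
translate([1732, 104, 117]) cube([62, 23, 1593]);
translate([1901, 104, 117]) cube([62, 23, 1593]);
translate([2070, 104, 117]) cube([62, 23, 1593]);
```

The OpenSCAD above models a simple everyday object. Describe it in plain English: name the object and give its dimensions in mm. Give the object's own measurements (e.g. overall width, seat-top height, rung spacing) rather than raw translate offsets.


A fence section. Two 104×104 mm posts, 1663 mm tall, stand on the floor with a clear span of 2140 mm between their inner faces. Two horizontal rails of 104×97 mm section span the gap between the posts with their undersides at z = 284 mm and z = 1425 mm, flush with the posts' −y face. 12 pickets, each 62 mm wide, 23 mm thick and 1593 mm tall, are fixed to the +y face of the rails with their bottoms at z = 117 mm, spaced across the span with a 107 mm gap after the −x post and between neighbouring pickets, with 112 mm left before the +x post.


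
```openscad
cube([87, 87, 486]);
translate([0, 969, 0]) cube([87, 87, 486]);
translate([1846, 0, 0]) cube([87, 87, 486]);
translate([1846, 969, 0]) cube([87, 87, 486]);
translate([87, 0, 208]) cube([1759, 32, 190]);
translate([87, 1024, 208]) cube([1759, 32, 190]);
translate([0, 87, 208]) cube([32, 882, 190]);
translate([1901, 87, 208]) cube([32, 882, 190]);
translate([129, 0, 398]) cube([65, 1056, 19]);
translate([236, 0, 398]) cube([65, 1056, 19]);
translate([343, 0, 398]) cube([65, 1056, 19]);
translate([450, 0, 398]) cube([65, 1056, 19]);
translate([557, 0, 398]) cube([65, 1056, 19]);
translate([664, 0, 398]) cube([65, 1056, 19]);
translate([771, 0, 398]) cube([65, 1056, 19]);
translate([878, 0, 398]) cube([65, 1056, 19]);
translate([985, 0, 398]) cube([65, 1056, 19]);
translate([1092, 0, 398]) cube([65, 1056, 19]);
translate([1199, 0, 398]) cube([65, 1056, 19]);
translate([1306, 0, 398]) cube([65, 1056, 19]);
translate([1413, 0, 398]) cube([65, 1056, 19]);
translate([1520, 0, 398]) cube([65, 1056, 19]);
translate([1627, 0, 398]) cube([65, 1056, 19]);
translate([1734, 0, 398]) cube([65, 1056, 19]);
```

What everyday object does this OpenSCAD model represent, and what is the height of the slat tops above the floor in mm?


A bed frame. The slat-top height is 417 mm.

Four posts, four rails, and a row of slats — a bed frame. Slats sit on the rails at z = 208 + 190 = 398; with slat thickness 19, the top is 417 mm.
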